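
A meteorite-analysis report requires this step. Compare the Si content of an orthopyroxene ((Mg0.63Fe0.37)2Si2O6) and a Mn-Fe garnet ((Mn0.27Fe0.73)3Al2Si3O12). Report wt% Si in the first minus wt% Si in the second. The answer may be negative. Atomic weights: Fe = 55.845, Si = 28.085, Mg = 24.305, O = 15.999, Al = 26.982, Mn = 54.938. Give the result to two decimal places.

8.11 percentage points

First mineral: 56.170 g Si in 224.114 g formula = 25.06 wt% Si.
Second mineral: 84.255 g Si in 497.007 g formula = 16.95 wt% Si.
25.06% − 16.95% gives a difference of 8.11 percentage points.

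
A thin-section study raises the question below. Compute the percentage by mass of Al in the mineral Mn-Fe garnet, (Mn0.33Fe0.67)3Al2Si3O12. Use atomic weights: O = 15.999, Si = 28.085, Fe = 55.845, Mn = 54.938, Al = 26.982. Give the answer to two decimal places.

Molar mass of (Mn0.33Fe0.67)3Al2Si3O12: 0.99·54.938 + 2.01·55.845 + 2·26.982 + 3·28.085 + 12·15.999 = 496.844 g/mol.
Mass of Al per formula unit: 2 × 26.982 = 53.964 g.
Weight fraction Al = 53.964 / 496.844 = 0.1086.

10.86 wt%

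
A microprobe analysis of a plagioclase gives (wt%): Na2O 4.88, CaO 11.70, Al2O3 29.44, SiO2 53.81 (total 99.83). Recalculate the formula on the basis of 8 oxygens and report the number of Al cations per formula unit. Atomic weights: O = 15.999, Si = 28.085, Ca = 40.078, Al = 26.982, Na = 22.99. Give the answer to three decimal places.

Na2O: 4.88/61.979 = 0.07874 mol → 0.15748 mol Na, 0.07874 mol O.
CaO: 11.70/56.077 = 0.20864 mol → 0.20864 mol Ca, 0.20864 mol O.
Al2O3: 29.44/101.961 = 0.28874 mol → 0.57748 mol Al, 0.86622 mol O.
SiO2: 53.81/60.083 = 0.89559 mol → 0.89559 mol Si, 1.79118 mol O.
Total oxygen = 2.94478 mol. Normalization factor = 8/2.94478 = 2.71667.
Al per 8 O = 0.57748 × 2.71667 = 1.569.

1.569 Al apfu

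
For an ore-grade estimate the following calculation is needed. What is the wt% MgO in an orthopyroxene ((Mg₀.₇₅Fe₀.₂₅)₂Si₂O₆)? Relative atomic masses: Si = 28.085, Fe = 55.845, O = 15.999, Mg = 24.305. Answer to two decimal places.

27.92 wt%

Formula mass = 216.544 g/mol.
1.50 Mg → 1.5000 mol MgO per formula unit; M(MgO) = 40.304, so MgO mass = 60.456 g.
60.456/216.544 × 100 = 27.92 wt%.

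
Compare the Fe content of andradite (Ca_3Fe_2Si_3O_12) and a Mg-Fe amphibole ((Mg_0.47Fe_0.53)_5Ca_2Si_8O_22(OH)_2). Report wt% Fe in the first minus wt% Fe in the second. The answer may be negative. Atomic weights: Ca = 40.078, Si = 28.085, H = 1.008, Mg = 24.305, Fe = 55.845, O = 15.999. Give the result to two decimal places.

First mineral: 111.690 g Fe in 508.167 g formula = 21.98 wt% Fe.
Second mineral: 147.989 g Fe in 895.934 g formula = 16.52 wt% Fe.
21.98% − 16.52% gives a difference of 5.46 percentage points.

5.46 percentage points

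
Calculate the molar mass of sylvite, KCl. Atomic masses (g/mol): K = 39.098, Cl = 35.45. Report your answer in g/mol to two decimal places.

74.55 g/mol

K: 1 × 39.098 = 39.0980
Cl: 1 × 35.45 = 35.4500
Summing the contributions gives the formula mass.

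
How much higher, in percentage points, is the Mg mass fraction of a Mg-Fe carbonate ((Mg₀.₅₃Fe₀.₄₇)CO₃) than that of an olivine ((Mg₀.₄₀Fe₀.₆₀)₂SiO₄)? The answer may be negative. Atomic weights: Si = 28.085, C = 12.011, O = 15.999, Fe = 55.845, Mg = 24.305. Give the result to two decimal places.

Mg in (Mg₀.₅₃Fe₀.₄₇)CO₃: molar mass 99.137 g/mol; 0.53×24.305 = 12.882 g → 12.99 wt%.
Mg in (Mg₀.₄₀Fe₀.₆₀)₂SiO₄: molar mass 178.539 g/mol; 0.80×24.305 = 19.444 g → 10.89 wt%.
Difference = 12.99 − 10.89 = 2.10 percentage points.

2.10 percentage points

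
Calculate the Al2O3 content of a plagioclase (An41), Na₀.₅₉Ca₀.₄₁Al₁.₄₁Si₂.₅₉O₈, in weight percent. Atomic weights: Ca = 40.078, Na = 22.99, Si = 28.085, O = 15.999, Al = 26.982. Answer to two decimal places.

26.74 wt%

M(Na₀.₅₉Ca₀.₄₁Al₁.₄₁Si₂.₅₉O₈) = 268.773 g/mol; M(Al2O3) = 101.961 g/mol.
Moles Al2O3 per formula unit = 1.41 Al ÷ 2 = 0.7050.
Al2O3 fraction = (0.7050 × 101.961) / 268.773 = 71.883/268.773 = 0.2674.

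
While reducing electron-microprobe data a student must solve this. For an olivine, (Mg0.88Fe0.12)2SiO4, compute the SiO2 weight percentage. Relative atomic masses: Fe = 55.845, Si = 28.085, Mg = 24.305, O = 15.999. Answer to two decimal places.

Molar mass of (Mg0.88Fe0.12)2SiO4 = 1.76*24.305 + 0.24*55.845 + 1*28.085 + 4*15.999 = 148.261 g/mol.
Each formula unit contains 1 Si, equivalent to 1/1 = 1.0000 mol SiO2.
M(SiO2) = 1×28.085 + 2×15.999 = 60.083 g/mol.
Mass of SiO2 per formula unit = 1.0000 × 60.083 = 60.083 g.
SiO2 wt% = 60.083 / 148.261 × 100 = 40.53%.

40.53 wt%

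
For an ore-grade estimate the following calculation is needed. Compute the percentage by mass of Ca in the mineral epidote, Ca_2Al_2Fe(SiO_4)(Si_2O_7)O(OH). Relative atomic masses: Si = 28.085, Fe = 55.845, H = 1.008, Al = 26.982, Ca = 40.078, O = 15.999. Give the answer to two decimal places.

Molar mass of Ca_2Al_2Fe(SiO_4)(Si_2O_7)O(OH): 2·40.078 + 2·26.982 + 1·55.845 + 3·28.085 + 13·15.999 + 1·1.008 = 483.215 g/mol.
Mass of Ca per formula unit: 2 × 40.078 = 80.156 g.
Weight fraction Ca = 80.156 / 483.215 = 0.1659.

16.59 weight percent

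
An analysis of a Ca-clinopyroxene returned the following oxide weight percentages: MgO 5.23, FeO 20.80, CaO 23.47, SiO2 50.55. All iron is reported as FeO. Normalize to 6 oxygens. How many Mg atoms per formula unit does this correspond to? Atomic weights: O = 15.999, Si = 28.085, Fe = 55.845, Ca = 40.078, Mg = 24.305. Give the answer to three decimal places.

0.309 Mg apfu

MgO (M=40.304): mol = 0.12976; Mg = 0.12976, O = 0.12976.
FeO (M=71.844): mol = 0.28952; Fe = 0.28952, O = 0.28952.
CaO (M=56.077): mol = 0.41853; Ca = 0.41853, O = 0.41853.
SiO2 (M=60.083): mol = 0.84134; Si = 0.84134, O = 1.68268.
ΣO = 2.52049; factor = 6/ΣO = 2.38049.
Mg apfu = 0.12976 × 2.38049 = 0.309.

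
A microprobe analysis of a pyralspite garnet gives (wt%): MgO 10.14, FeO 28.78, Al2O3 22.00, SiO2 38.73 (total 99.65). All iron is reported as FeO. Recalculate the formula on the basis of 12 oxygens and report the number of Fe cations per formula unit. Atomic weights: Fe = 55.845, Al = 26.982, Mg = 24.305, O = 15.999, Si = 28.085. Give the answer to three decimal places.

1.857 Fe apfu

MgO: 10.14/40.304 = 0.25159 mol → 0.25159 mol Mg, 0.25159 mol O.
FeO: 28.78/71.844 = 0.40059 mol → 0.40059 mol Fe, 0.40059 mol O.
Al2O3: 22.00/101.961 = 0.21577 mol → 0.43154 mol Al, 0.64731 mol O.
SiO2: 38.73/60.083 = 0.64461 mol → 0.64461 mol Si, 1.28922 mol O.
Total oxygen = 2.58871 mol. Normalization factor = 12/2.58871 = 4.63551.
Fe per 12 O = 0.40059 × 4.63551 = 1.857.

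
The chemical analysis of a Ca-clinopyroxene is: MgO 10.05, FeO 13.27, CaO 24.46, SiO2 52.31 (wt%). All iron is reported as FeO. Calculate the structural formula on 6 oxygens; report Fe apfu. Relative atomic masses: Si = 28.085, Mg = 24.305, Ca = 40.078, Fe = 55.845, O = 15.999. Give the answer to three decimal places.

0.424 Fe apfu

10.05 wt% MgO ÷ 40.304 g/mol = 0.24935 mol, giving 0.24935 Mg and 0.24935 O.
13.27 wt% FeO ÷ 71.844 g/mol = 0.18471 mol, giving 0.18471 Fe and 0.18471 O.
24.46 wt% CaO ÷ 56.077 g/mol = 0.43619 mol, giving 0.43619 Ca and 0.43619 O.
52.31 wt% SiO2 ÷ 60.083 g/mol = 0.87063 mol, giving 0.87063 Si and 1.74126 O.
Oxygen sums to 2.61151; scaling by 6/2.61151 = 2.29752 puts the formula on 6 O.
Fe: 0.18471 × 2.29752 = 0.424 atoms per formula unit.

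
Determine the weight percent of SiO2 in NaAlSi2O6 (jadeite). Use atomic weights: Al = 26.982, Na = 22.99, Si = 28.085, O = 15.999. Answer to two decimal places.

59.45 wt%

Formula mass = 202.136 g/mol.
2 Si → 2.0000 mol SiO2 per formula unit; M(SiO2) = 60.083, so SiO2 mass = 120.166 g.
120.166/202.136 × 100 = 59.45 wt%.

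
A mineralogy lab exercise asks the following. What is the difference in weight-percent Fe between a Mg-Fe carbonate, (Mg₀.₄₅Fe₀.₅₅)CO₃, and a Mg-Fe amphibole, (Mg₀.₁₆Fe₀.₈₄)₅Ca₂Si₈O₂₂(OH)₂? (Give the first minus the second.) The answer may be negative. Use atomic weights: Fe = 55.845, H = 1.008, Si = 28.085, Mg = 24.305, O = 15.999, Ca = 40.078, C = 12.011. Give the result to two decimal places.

5.39 percentage points

First mineral: 30.715 g Fe in 101.660 g formula = 30.21 wt% Fe.
Second mineral: 234.549 g Fe in 944.821 g formula = 24.82 wt% Fe.
30.21% − 24.82% gives a difference of 5.39 percentage points.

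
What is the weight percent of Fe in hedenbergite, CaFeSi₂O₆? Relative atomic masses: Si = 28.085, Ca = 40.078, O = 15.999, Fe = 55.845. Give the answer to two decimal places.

22.51 weight percent

Formula mass = 1*40.078 + 1*55.845 + 2*28.085 + 6*15.999 = 248.087 g/mol, of which 55.845 g is Fe.
So Fe makes up 55.845/248.087 = 0.2251 of the mass, i.e. 22.51%.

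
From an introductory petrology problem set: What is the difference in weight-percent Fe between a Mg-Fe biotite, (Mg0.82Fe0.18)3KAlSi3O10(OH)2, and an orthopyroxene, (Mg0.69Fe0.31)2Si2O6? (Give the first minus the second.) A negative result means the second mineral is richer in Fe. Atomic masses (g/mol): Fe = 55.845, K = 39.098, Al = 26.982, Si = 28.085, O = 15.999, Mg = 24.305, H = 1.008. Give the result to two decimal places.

-8.77 percentage points

Fe in (Mg0.82Fe0.18)3KAlSi3O10(OH)2: molar mass 434.286 g/mol; 0.54×55.845 = 30.156 g → 6.94 wt%.
Fe in (Mg0.69Fe0.31)2Si2O6: molar mass 220.329 g/mol; 0.62×55.845 = 34.624 g → 15.71 wt%.
Difference = 6.94 − 15.71 = -8.77 percentage points.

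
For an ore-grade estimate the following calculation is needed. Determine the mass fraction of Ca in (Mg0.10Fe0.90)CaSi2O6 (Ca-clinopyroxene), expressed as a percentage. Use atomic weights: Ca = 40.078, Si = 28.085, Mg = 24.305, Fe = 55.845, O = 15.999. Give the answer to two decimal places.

Formula mass = 0.10*24.305 + 0.90*55.845 + 1*40.078 + 2*28.085 + 6*15.999 = 244.933 g/mol, of which 40.078 g is Ca.
So Ca makes up 40.078/244.933 = 0.1636 of the mass, i.e. 16.36%.

16.36 mass %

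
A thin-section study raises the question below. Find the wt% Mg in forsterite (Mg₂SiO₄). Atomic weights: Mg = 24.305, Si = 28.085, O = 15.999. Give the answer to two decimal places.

Molar mass of Mg₂SiO₄: 2·24.305 + 1·28.085 + 4·15.999 = 140.691 g/mol.
Mass of Mg per formula unit: 2 × 24.305 = 48.610 g.
Weight fraction Mg = 48.610 / 140.691 = 0.3455.

34.55 wt%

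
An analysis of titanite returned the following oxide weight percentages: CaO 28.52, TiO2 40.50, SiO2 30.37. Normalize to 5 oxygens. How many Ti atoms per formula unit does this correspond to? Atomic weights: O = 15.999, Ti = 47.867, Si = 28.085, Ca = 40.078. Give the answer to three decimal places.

1.001 Ti apfu

CaO: 28.52/56.077 = 0.50859 mol → 0.50859 mol Ca, 0.50859 mol O.
TiO2: 40.50/79.865 = 0.50711 mol → 0.50711 mol Ti, 1.01422 mol O.
SiO2: 30.37/60.083 = 0.50547 mol → 0.50547 mol Si, 1.01094 mol O.
Total oxygen = 2.53375 mol. Normalization factor = 5/2.53375 = 1.97336.
Ti per 5 O = 0.50711 × 1.97336 = 1.001.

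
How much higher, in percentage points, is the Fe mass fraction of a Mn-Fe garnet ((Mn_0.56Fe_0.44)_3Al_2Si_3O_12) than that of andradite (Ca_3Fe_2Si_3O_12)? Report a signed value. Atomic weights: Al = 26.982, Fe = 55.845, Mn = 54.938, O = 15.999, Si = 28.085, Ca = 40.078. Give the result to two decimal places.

Fe in (Mn_0.56Fe_0.44)_3Al_2Si_3O_12: molar mass 496.218 g/mol; 1.32×55.845 = 73.715 g → 14.86 wt%.
Fe in Ca_3Fe_2Si_3O_12: molar mass 508.167 g/mol; 2×55.845 = 111.690 g → 21.98 wt%.
Difference = 14.86 − 21.98 = -7.12 percentage points.

-7.12 percentage points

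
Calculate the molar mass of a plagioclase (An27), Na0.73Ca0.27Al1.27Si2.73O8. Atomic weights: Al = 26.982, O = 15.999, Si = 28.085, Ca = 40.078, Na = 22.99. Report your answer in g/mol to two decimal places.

M = 0.73×22.99 + 0.27×40.078 + 1.27×26.982 + 2.73×28.085 + 8×15.999

266.53 g/mol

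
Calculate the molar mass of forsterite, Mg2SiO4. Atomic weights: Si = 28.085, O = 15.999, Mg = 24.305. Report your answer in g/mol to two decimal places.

140.69 g/mol

Mg: 2 × 24.305 = 48.6100
Si: 1 × 28.085 = 28.0850
O: 4 × 15.999 = 63.9960
Summing the contributions gives the formula mass.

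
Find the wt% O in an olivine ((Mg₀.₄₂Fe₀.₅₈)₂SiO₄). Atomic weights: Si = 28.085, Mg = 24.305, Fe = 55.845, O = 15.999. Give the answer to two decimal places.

M((Mg₀.₄₂Fe₀.₅₈)₂SiO₄) = 177.277 g/mol.
O contributes 4 × 15.999 = 63.996 g per mole.
63.996/177.277 = 0.3610 → 36.10%.

36.10 weight percent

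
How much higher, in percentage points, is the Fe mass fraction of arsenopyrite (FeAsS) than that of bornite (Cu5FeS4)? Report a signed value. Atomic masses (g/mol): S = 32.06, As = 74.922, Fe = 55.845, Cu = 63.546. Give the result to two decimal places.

First mineral: 55.845 g Fe in 162.827 g formula = 34.30 wt% Fe.
Second mineral: 55.845 g Fe in 501.815 g formula = 11.13 wt% Fe.
34.30% − 11.13% gives a difference of 23.17 percentage points.

23.17 percentage points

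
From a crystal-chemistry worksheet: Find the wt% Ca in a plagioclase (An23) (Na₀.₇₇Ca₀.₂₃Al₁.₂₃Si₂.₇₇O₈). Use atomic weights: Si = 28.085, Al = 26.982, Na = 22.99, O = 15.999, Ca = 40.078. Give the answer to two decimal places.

3.47 mass %

Molar mass of Na₀.₇₇Ca₀.₂₃Al₁.₂₃Si₂.₇₇O₈: 0.77·22.99 + 0.23·40.078 + 1.23·26.982 + 2.77·28.085 + 8·15.999 = 265.896 g/mol.
Mass of Ca per formula unit: 0.23 × 40.078 = 9.218 g.
Weight fraction Ca = 9.218 / 265.896 = 0.0347.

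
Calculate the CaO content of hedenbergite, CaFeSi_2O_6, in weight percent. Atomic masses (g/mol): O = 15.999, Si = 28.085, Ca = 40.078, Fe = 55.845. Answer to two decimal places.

Formula mass = 248.087 g/mol.
1 Ca → 1.0000 mol CaO per formula unit; M(CaO) = 56.077, so CaO mass = 56.077 g.
56.077/248.087 × 100 = 22.60 wt%.

22.60 wt%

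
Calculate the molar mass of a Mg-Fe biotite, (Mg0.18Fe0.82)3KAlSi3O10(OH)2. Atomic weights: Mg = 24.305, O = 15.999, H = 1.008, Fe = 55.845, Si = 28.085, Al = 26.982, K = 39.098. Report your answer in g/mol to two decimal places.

494.84 g/mol

Mg: 0.54 × 24.305 = 13.1247
Fe: 2.46 × 55.845 = 137.3787
K: 1 × 39.098 = 39.0980
Al: 1 × 26.982 = 26.9820
Si: 3 × 28.085 = 84.2550
O: 12 × 15.999 = 191.9880
H: 2 × 1.008 = 2.0160
Summing the contributions gives the formula mass.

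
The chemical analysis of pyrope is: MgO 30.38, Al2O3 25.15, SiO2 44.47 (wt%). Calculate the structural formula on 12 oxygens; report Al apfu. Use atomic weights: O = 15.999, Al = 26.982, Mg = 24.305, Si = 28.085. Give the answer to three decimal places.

MgO (M=40.304): mol = 0.75377; Mg = 0.75377, O = 0.75377.
Al2O3 (M=101.961): mol = 0.24666; Al = 0.49332, O = 0.73998.
SiO2 (M=60.083): mol = 0.74014; Si = 0.74014, O = 1.48028.
ΣO = 2.97403; factor = 12/ΣO = 4.03493.
Al apfu = 0.49332 × 4.03493 = 1.991.

1.991 Al apfu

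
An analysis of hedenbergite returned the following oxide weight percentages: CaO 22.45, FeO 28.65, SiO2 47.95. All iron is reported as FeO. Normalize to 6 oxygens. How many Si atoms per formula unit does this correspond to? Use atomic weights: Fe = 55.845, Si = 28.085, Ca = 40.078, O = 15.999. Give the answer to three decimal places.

1.999 Si apfu

CaO: 22.45/56.077 = 0.40034 mol → 0.40034 mol Ca, 0.40034 mol O.
FeO: 28.65/71.844 = 0.39878 mol → 0.39878 mol Fe, 0.39878 mol O.
SiO2: 47.95/60.083 = 0.79806 mol → 0.79806 mol Si, 1.59612 mol O.
Total oxygen = 2.39524 mol. Normalization factor = 6/2.39524 = 2.50497.
Si per 6 O = 0.79806 × 2.50497 = 1.999.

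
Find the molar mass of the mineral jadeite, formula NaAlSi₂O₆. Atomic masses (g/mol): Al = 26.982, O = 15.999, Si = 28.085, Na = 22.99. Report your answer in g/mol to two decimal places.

202.14 g/mol

M = 1×22.99 + 1×26.982 + 2×28.085 + 6×15.999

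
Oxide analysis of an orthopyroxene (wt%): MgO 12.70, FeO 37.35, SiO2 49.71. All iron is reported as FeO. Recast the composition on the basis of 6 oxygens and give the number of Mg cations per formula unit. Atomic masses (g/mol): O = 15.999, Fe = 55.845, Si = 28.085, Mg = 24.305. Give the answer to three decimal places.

0.759 Mg apfu

MgO: 12.70/40.304 = 0.31511 mol → 0.31511 mol Mg, 0.31511 mol O.
FeO: 37.35/71.844 = 0.51988 mol → 0.51988 mol Fe, 0.51988 mol O.
SiO2: 49.71/60.083 = 0.82736 mol → 0.82736 mol Si, 1.65472 mol O.
Total oxygen = 2.48971 mol. Normalization factor = 6/2.48971 = 2.40992.
Mg per 6 O = 0.31511 × 2.40992 = 0.759.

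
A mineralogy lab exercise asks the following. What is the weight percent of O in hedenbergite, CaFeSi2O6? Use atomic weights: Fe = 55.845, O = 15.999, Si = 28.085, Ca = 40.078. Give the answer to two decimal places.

38.69 wt%

Formula mass = 1*40.078 + 1*55.845 + 2*28.085 + 6*15.999 = 248.087 g/mol, of which 95.994 g is O.
So O makes up 95.994/248.087 = 0.3869 of the mass, i.e. 38.69%.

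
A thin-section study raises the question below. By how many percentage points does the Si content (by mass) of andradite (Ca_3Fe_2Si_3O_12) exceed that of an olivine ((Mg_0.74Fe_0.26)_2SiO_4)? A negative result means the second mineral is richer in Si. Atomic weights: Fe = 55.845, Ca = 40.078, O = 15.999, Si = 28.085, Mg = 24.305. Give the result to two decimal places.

M(Ca_3Fe_2Si_3O_12) = 508.167 g/mol, so wt% Si = 84.255/508.167 × 100 = 16.58%.
M((Mg_0.74Fe_0.26)_2SiO_4) = 157.092 g/mol, so wt% Si = 28.085/157.092 × 100 = 17.88%.
16.58 − 17.88 = -1.30 pp.

-1.30 percentage points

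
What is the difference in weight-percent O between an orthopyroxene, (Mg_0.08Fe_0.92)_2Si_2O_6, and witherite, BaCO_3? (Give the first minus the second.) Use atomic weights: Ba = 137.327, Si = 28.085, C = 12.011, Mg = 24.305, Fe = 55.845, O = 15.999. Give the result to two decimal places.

12.77 percentage points

O in (Mg_0.08Fe_0.92)_2Si_2O_6: molar mass 258.808 g/mol; 6×15.999 = 95.994 g → 37.09 wt%.
O in BaCO_3: molar mass 197.335 g/mol; 3×15.999 = 47.997 g → 24.32 wt%.
Difference = 37.09 − 24.32 = 12.77 percentage points.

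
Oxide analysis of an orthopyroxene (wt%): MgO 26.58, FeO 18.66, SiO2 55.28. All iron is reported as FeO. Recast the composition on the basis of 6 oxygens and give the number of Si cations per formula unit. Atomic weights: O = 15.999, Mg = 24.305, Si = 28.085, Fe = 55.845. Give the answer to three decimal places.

MgO: 26.58/40.304 = 0.65949 mol → 0.65949 mol Mg, 0.65949 mol O.
FeO: 18.66/71.844 = 0.25973 mol → 0.25973 mol Fe, 0.25973 mol O.
SiO2: 55.28/60.083 = 0.92006 mol → 0.92006 mol Si, 1.84012 mol O.
Total oxygen = 2.75934 mol. Normalization factor = 6/2.75934 = 2.17443.
Si per 6 O = 0.92006 × 2.17443 = 2.001.

2.001 Si apfu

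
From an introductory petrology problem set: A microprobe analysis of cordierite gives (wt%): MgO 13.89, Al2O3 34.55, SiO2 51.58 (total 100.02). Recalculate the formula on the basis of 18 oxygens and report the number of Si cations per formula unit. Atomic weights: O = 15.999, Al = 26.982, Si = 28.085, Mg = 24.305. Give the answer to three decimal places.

5.020 Si apfu

MgO (M=40.304): mol = 0.34463; Mg = 0.34463, O = 0.34463.
Al2O3 (M=101.961): mol = 0.33886; Al = 0.67772, O = 1.01658.
SiO2 (M=60.083): mol = 0.85848; Si = 0.85848, O = 1.71696.
ΣO = 3.07817; factor = 18/ΣO = 5.84763.
Si apfu = 0.85848 × 5.84763 = 5.020.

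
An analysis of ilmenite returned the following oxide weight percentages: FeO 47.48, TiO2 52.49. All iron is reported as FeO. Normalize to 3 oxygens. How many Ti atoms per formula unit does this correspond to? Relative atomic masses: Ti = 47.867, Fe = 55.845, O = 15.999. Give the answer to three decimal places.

FeO: 47.48/71.844 = 0.66088 mol → 0.66088 mol Fe, 0.66088 mol O.
TiO2: 52.49/79.865 = 0.65723 mol → 0.65723 mol Ti, 1.31446 mol O.
Total oxygen = 1.97534 mol. Normalization factor = 3/1.97534 = 1.51873.
Ti per 3 O = 0.65723 × 1.51873 = 0.998.

0.998 Ti apfu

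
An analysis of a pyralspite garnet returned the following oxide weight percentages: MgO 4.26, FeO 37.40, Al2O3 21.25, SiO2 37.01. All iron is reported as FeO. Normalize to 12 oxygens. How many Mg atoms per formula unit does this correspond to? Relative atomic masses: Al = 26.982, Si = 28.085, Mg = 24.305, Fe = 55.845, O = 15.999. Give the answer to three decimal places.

0.511 Mg apfu

4.26 wt% MgO ÷ 40.304 g/mol = 0.10570 mol, giving 0.10570 Mg and 0.10570 O.
37.40 wt% FeO ÷ 71.844 g/mol = 0.52057 mol, giving 0.52057 Fe and 0.52057 O.
21.25 wt% Al2O3 ÷ 101.961 g/mol = 0.20841 mol, giving 0.41682 Al and 0.62523 O.
37.01 wt% SiO2 ÷ 60.083 g/mol = 0.61598 mol, giving 0.61598 Si and 1.23196 O.
Oxygen sums to 2.48346; scaling by 12/2.48346 = 4.83197 puts the formula on 12 O.
Mg: 0.10570 × 4.83197 = 0.511 atoms per formula unit.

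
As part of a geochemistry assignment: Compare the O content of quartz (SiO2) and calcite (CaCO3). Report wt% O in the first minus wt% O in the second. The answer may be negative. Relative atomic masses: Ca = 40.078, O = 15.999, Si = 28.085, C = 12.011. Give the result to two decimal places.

5.30 percentage points

First mineral: 31.998 g O in 60.083 g formula = 53.26 wt% O.
Second mineral: 47.997 g O in 100.086 g formula = 47.96 wt% O.
53.26% − 47.96% gives a difference of 5.30 percentage points.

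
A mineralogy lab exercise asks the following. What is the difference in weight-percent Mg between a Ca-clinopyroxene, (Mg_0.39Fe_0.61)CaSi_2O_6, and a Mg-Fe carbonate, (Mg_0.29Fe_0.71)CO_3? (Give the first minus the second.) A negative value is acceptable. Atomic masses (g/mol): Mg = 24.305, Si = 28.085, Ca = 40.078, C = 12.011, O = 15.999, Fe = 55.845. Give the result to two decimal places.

-2.59 percentage points

M((Mg_0.39Fe_0.61)CaSi_2O_6) = 235.786 g/mol, so wt% Mg = 9.479/235.786 × 100 = 4.02%.
M((Mg_0.29Fe_0.71)CO_3) = 106.706 g/mol, so wt% Mg = 7.048/106.706 × 100 = 6.61%.
4.02 − 6.61 = -2.59 pp.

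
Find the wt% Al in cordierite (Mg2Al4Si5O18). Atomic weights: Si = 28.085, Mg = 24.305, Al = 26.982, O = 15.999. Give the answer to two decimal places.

Molar mass of Mg2Al4Si5O18: 2·24.305 + 4·26.982 + 5·28.085 + 18·15.999 = 584.945 g/mol.
Mass of Al per formula unit: 4 × 26.982 = 107.928 g.
Weight fraction Al = 107.928 / 584.945 = 0.1845.

18.45 mass %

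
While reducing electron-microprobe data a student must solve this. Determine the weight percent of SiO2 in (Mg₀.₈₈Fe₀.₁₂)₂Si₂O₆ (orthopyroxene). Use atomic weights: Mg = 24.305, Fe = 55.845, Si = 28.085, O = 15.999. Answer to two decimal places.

M((Mg₀.₈₈Fe₀.₁₂)₂Si₂O₆) = 208.344 g/mol; M(SiO2) = 60.083 g/mol.
Moles SiO2 per formula unit = 2 Si ÷ 1 = 2.0000.
SiO2 fraction = (2.0000 × 60.083) / 208.344 = 120.166/208.344 = 0.5768.

57.68 wt%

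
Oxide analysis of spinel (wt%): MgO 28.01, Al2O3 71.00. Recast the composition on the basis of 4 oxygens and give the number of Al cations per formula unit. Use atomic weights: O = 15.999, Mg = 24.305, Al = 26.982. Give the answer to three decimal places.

2.001 Al apfu

MgO: 28.01/40.304 = 0.69497 mol → 0.69497 mol Mg, 0.69497 mol O.
Al2O3: 71.00/101.961 = 0.69634 mol → 1.39268 mol Al, 2.08902 mol O.
Total oxygen = 2.78399 mol. Normalization factor = 4/2.78399 = 1.43679.
Al per 4 O = 1.39268 × 1.43679 = 2.001.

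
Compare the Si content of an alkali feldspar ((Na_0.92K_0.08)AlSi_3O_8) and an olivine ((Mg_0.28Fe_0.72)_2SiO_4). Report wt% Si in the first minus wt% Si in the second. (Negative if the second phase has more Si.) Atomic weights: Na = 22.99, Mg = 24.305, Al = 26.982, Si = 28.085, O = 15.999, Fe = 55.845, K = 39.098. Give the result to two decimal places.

16.88 percentage points

First mineral: 84.255 g Si in 263.508 g formula = 31.97 wt% Si.
Second mineral: 28.085 g Si in 186.109 g formula = 15.09 wt% Si.
31.97% − 15.09% gives a difference of 16.88 percentage points.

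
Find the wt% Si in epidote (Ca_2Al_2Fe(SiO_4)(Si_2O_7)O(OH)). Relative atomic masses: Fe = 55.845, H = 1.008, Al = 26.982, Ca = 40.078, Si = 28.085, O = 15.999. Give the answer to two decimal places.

Molar mass of Ca_2Al_2Fe(SiO_4)(Si_2O_7)O(OH): 2*40.078 + 2*26.982 + 1*55.845 + 3*28.085 + 13*15.999 + 1*1.008 = 483.215 g/mol.
Mass of Si per formula unit: 3 × 28.085 = 84.255 g.
Weight fraction Si = 84.255 / 483.215 = 0.1744.

17.44 wt%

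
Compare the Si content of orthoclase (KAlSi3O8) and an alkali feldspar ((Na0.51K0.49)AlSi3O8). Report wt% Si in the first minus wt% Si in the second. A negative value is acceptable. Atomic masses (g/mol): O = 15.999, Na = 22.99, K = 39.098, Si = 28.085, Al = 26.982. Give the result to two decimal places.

First mineral: 84.255 g Si in 278.327 g formula = 30.27 wt% Si.
Second mineral: 84.255 g Si in 270.112 g formula = 31.19 wt% Si.
30.27% − 31.19% gives a difference of -0.92 percentage points.

-0.92 percentage points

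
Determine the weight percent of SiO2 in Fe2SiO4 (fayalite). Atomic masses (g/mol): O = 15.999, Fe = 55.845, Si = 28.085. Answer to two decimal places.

29.49 wt%

Molar mass of Fe2SiO4 = 2·55.845 + 1·28.085 + 4·15.999 = 203.771 g/mol.
Each formula unit contains 1 Si, equivalent to 1/1 = 1.0000 mol SiO2.
M(SiO2) = 1×28.085 + 2×15.999 = 60.083 g/mol.
Mass of SiO2 per formula unit = 1.0000 × 60.083 = 60.083 g.
SiO2 wt% = 60.083 / 203.771 × 100 = 29.49%.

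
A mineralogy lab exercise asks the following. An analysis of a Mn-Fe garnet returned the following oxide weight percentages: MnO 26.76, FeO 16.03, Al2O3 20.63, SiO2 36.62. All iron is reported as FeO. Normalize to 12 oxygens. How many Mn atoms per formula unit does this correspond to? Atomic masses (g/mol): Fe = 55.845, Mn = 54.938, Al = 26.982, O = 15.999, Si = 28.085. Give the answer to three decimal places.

MnO: 26.76/70.937 = 0.37724 mol → 0.37724 mol Mn, 0.37724 mol O.
FeO: 16.03/71.844 = 0.22312 mol → 0.22312 mol Fe, 0.22312 mol O.
Al2O3: 20.63/101.961 = 0.20233 mol → 0.40466 mol Al, 0.60699 mol O.
SiO2: 36.62/60.083 = 0.60949 mol → 0.60949 mol Si, 1.21898 mol O.
Total oxygen = 2.42633 mol. Normalization factor = 12/2.42633 = 4.94574.
Mn per 12 O = 0.37724 × 4.94574 = 1.866.

1.866 Mn apfu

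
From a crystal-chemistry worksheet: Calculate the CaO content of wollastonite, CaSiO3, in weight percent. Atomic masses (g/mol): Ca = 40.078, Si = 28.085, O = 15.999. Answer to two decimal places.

M(CaSiO3) = 116.160 g/mol; M(CaO) = 56.077 g/mol.
Moles CaO per formula unit = 1 Ca ÷ 1 = 1.0000.
CaO fraction = (1.0000 × 56.077) / 116.160 = 56.077/116.160 = 0.4828.

48.28 wt%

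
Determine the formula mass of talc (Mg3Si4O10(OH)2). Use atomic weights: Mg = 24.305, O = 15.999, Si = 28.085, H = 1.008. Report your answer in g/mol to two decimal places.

379.26 g/mol

M = 3(24.305) + 4(28.085) + 12(15.999) + 2(1.008)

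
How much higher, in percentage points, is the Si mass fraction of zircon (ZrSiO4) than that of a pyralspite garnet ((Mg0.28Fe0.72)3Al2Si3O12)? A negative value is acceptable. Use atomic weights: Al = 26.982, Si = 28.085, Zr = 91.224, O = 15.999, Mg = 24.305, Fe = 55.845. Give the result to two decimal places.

-2.56 percentage points

M(ZrSiO4) = 183.305 g/mol, so wt% Si = 28.085/183.305 × 100 = 15.32%.
M((Mg0.28Fe0.72)3Al2Si3O12) = 471.248 g/mol, so wt% Si = 84.255/471.248 × 100 = 17.88%.
15.32 − 17.88 = -2.56 pp.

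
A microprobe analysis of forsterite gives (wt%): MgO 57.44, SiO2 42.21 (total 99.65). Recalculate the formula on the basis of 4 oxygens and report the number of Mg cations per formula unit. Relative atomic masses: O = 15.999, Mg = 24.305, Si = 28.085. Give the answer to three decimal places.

2.014 Mg apfu

MgO (M=40.304): mol = 1.42517; Mg = 1.42517, O = 1.42517.
SiO2 (M=60.083): mol = 0.70253; Si = 0.70253, O = 1.40506.
ΣO = 2.83023; factor = 4/ΣO = 1.41331.
Mg apfu = 1.42517 × 1.41331 = 2.014.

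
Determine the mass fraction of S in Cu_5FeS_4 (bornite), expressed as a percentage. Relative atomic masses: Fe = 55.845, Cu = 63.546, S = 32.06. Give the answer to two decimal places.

25.56 mass %

Molar mass of Cu_5FeS_4: 5·63.546 + 1·55.845 + 4·32.06 = 501.815 g/mol.
Mass of S per formula unit: 4 × 32.06 = 128.240 g.
Weight fraction S = 128.240 / 501.815 = 0.2556.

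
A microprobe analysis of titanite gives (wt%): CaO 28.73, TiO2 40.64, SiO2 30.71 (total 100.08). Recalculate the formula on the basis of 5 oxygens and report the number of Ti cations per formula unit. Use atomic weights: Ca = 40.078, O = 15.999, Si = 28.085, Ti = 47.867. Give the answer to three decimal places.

CaO (M=56.077): mol = 0.51233; Ca = 0.51233, O = 0.51233.
TiO2 (M=79.865): mol = 0.50886; Ti = 0.50886, O = 1.01772.
SiO2 (M=60.083): mol = 0.51113; Si = 0.51113, O = 1.02226.
ΣO = 2.55231; factor = 5/ΣO = 1.95901.
Ti apfu = 0.50886 × 1.95901 = 0.997.

0.997 Ti apfu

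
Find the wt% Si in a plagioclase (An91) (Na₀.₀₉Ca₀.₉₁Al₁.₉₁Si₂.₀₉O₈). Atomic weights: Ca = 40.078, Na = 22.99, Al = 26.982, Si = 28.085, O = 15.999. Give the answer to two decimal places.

Molar mass of Na₀.₀₉Ca₀.₉₁Al₁.₉₁Si₂.₀₉O₈: 0.09×22.99 + 0.91×40.078 + 1.91×26.982 + 2.09×28.085 + 8×15.999 = 276.765 g/mol.
Mass of Si per formula unit: 2.09 × 28.085 = 58.698 g.
Weight fraction Si = 58.698 / 276.765 = 0.2121.

21.21 mass %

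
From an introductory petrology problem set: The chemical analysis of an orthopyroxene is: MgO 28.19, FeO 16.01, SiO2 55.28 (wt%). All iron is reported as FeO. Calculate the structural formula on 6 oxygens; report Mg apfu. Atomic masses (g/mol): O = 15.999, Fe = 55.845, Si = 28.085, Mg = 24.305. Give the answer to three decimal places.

28.19 wt% MgO ÷ 40.304 g/mol = 0.69943 mol, giving 0.69943 Mg and 0.69943 O.
16.01 wt% FeO ÷ 71.844 g/mol = 0.22284 mol, giving 0.22284 Fe and 0.22284 O.
55.28 wt% SiO2 ÷ 60.083 g/mol = 0.92006 mol, giving 0.92006 Si and 1.84012 O.
Oxygen sums to 2.76239; scaling by 6/2.76239 = 2.17203 puts the formula on 6 O.
Mg: 0.69943 × 2.17203 = 1.519 atoms per formula unit.

1.519 Mg apfu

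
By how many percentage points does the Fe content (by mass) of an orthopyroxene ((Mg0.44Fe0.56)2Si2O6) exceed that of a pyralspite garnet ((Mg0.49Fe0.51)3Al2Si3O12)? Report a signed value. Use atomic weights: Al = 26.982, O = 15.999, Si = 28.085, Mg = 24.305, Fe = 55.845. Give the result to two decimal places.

7.56 percentage points

Fe in (Mg0.44Fe0.56)2Si2O6: molar mass 236.099 g/mol; 1.12×55.845 = 62.546 g → 26.49 wt%.
Fe in (Mg0.49Fe0.51)3Al2Si3O12: molar mass 451.378 g/mol; 1.53×55.845 = 85.443 g → 18.93 wt%.
Difference = 26.49 − 18.93 = 7.56 percentage points.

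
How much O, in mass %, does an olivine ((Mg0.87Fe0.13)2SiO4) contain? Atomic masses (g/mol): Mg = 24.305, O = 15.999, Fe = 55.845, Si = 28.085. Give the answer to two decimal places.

M((Mg0.87Fe0.13)2SiO4) = 148.891 g/mol.
O contributes 4 × 15.999 = 63.996 g per mole.
63.996/148.891 = 0.4298 → 42.98%.

42.98 mass %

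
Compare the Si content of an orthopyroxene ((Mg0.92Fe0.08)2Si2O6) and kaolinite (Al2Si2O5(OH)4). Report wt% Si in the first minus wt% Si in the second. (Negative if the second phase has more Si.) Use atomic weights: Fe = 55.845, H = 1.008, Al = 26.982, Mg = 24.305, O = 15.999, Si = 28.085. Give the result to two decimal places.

5.53 percentage points

Si in (Mg0.92Fe0.08)2Si2O6: molar mass 205.820 g/mol; 2×28.085 = 56.170 g → 27.29 wt%.
Si in Al2Si2O5(OH)4: molar mass 258.157 g/mol; 2×28.085 = 56.170 g → 21.76 wt%.
Difference = 27.29 − 21.76 = 5.53 percentage points.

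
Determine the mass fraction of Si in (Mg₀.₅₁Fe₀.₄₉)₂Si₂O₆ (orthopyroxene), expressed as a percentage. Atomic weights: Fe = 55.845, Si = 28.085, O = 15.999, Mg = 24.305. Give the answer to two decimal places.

24.24 wt%

Molar mass of (Mg₀.₅₁Fe₀.₄₉)₂Si₂O₆: 1.02·24.305 + 0.98·55.845 + 2·28.085 + 6·15.999 = 231.683 g/mol.
Mass of Si per formula unit: 2 × 28.085 = 56.170 g.
Weight fraction Si = 56.170 / 231.683 = 0.2424.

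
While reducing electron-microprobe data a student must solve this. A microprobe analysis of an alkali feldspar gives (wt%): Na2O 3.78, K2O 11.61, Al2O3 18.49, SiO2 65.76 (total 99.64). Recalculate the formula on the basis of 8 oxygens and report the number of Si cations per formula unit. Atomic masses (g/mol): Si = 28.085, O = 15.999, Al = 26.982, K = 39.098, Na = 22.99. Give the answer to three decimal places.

Na2O: 3.78/61.979 = 0.06099 mol → 0.12198 mol Na, 0.06099 mol O.
K2O: 11.61/94.195 = 0.12325 mol → 0.24650 mol K, 0.12325 mol O.
Al2O3: 18.49/101.961 = 0.18134 mol → 0.36268 mol Al, 0.54402 mol O.
SiO2: 65.76/60.083 = 1.09449 mol → 1.09449 mol Si, 2.18898 mol O.
Total oxygen = 2.91724 mol. Normalization factor = 8/2.91724 = 2.74232.
Si per 8 O = 1.09449 × 2.74232 = 3.001.

3.001 Si apfu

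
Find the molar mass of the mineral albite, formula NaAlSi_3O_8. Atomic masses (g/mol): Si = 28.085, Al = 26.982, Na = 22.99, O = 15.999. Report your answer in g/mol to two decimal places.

262.22 g/mol

M = 1·22.99 + 1·26.982 + 3·28.085 + 8·15.999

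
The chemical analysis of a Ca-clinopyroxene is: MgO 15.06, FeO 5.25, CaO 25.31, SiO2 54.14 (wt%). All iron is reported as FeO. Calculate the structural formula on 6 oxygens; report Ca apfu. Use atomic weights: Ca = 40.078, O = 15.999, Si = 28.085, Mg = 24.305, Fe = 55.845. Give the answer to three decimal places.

MgO (M=40.304): mol = 0.37366; Mg = 0.37366, O = 0.37366.
FeO (M=71.844): mol = 0.07307; Fe = 0.07307, O = 0.07307.
CaO (M=56.077): mol = 0.45134; Ca = 0.45134, O = 0.45134.
SiO2 (M=60.083): mol = 0.90109; Si = 0.90109, O = 1.80218.
ΣO = 2.70025; factor = 6/ΣO = 2.22202.
Ca apfu = 0.45134 × 2.22202 = 1.003.

1.003 Ca apfu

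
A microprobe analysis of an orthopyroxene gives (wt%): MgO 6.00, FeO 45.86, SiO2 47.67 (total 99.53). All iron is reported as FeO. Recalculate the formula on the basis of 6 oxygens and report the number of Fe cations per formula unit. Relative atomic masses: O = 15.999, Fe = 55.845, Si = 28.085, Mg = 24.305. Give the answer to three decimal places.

1.613 Fe apfu

MgO (M=40.304): mol = 0.14887; Mg = 0.14887, O = 0.14887.
FeO (M=71.844): mol = 0.63833; Fe = 0.63833, O = 0.63833.
SiO2 (M=60.083): mol = 0.79340; Si = 0.79340, O = 1.58680.
ΣO = 2.37400; factor = 6/ΣO = 2.52738.
Fe apfu = 0.63833 × 2.52738 = 1.613.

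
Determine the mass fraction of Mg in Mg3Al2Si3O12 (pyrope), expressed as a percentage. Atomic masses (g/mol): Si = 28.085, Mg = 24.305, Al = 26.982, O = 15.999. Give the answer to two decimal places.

M(Mg3Al2Si3O12) = 403.122 g/mol.
Mg contributes 3 × 24.305 = 72.915 g per mole.
72.915/403.122 = 0.1809 → 18.09%.

18.09 wt%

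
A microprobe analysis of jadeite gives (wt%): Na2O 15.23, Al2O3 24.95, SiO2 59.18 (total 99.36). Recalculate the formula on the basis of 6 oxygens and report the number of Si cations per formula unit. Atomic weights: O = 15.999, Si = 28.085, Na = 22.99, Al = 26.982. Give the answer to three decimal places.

2.003 Si apfu

15.23 wt% Na2O ÷ 61.979 g/mol = 0.24573 mol, giving 0.49146 Na and 0.24573 O.
24.95 wt% Al2O3 ÷ 101.961 g/mol = 0.24470 mol, giving 0.48940 Al and 0.73410 O.
59.18 wt% SiO2 ÷ 60.083 g/mol = 0.98497 mol, giving 0.98497 Si and 1.96994 O.
Oxygen sums to 2.94977; scaling by 6/2.94977 = 2.03406 puts the formula on 6 O.
Si: 0.98497 × 2.03406 = 2.003 atoms per formula unit.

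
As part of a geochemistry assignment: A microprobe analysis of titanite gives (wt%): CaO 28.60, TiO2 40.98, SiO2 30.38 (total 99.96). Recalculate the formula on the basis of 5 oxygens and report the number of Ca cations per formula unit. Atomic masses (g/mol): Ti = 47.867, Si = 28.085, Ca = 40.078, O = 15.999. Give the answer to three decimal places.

CaO (M=56.077): mol = 0.51001; Ca = 0.51001, O = 0.51001.
TiO2 (M=79.865): mol = 0.51312; Ti = 0.51312, O = 1.02624.
SiO2 (M=60.083): mol = 0.50563; Si = 0.50563, O = 1.01126.
ΣO = 2.54751; factor = 5/ΣO = 1.96270.
Ca apfu = 0.51001 × 1.96270 = 1.001.

1.001 Ca apfu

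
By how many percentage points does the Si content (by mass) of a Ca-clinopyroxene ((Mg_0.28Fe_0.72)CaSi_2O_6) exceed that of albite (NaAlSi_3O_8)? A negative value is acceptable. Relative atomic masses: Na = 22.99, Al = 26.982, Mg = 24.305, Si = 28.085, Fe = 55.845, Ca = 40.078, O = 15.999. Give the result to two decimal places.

-8.65 percentage points

Si in (Mg_0.28Fe_0.72)CaSi_2O_6: molar mass 239.256 g/mol; 2×28.085 = 56.170 g → 23.48 wt%.
Si in NaAlSi_3O_8: molar mass 262.219 g/mol; 3×28.085 = 84.255 g → 32.13 wt%.
Difference = 23.48 − 32.13 = -8.65 percentage points.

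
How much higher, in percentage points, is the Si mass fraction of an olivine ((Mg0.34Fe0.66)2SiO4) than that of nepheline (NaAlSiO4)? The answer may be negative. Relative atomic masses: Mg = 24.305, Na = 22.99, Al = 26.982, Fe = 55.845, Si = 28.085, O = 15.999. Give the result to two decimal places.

-4.37 percentage points

First mineral: 28.085 g Si in 182.324 g formula = 15.40 wt% Si.
Second mineral: 28.085 g Si in 142.053 g formula = 19.77 wt% Si.
15.40% − 19.77% gives a difference of -4.37 percentage points.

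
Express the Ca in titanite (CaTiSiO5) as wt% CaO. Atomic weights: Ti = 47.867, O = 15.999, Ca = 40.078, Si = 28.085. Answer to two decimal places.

Molar mass of CaTiSiO5 = 1*40.078 + 1*47.867 + 1*28.085 + 5*15.999 = 196.025 g/mol.
Each formula unit contains 1 Ca, equivalent to 1/1 = 1.0000 mol CaO.
M(CaO) = 1×40.078 + 1×15.999 = 56.077 g/mol.
Mass of CaO per formula unit = 1.0000 × 56.077 = 56.077 g.
CaO wt% = 56.077 / 196.025 × 100 = 28.61%.

28.61 wt%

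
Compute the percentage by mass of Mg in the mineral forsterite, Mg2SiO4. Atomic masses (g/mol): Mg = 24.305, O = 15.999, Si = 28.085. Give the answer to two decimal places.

34.55 mass %

M(Mg2SiO4) = 140.691 g/mol.
Mg contributes 2 × 24.305 = 48.610 g per mole.
48.610/140.691 = 0.3455 → 34.55%.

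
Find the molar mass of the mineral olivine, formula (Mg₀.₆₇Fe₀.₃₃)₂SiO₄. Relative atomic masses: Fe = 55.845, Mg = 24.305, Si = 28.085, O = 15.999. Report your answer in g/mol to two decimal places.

161.51 g/mol

The formula mass is the sum 1.34*24.305 + 0.66*55.845 + 1*28.085 + 4*15.999.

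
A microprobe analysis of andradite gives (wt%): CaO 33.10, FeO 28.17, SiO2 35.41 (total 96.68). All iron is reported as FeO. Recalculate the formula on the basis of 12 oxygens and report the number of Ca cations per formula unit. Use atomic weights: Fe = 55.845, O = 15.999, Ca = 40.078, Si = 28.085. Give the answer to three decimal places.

33.10 wt% CaO ÷ 56.077 g/mol = 0.59026 mol, giving 0.59026 Ca and 0.59026 O.
28.17 wt% FeO ÷ 71.844 g/mol = 0.39210 mol, giving 0.39210 Fe and 0.39210 O.
35.41 wt% SiO2 ÷ 60.083 g/mol = 0.58935 mol, giving 0.58935 Si and 1.17870 O.
Oxygen sums to 2.16106; scaling by 12/2.16106 = 5.55283 puts the formula on 12 O.
Ca: 0.59026 × 5.55283 = 3.278 atoms per formula unit.

3.278 Ca apfu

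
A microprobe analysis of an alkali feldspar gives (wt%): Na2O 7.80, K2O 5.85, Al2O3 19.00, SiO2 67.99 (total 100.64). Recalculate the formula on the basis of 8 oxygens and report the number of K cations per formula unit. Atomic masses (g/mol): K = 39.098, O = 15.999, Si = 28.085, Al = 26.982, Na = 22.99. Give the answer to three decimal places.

0.330 K apfu

Na2O (M=61.979): mol = 0.12585; Na = 0.25170, O = 0.12585.
K2O (M=94.195): mol = 0.06211; K = 0.12422, O = 0.06211.
Al2O3 (M=101.961): mol = 0.18635; Al = 0.37270, O = 0.55905.
SiO2 (M=60.083): mol = 1.13160; Si = 1.13160, O = 2.26320.
ΣO = 3.01021; factor = 8/ΣO = 2.65762.
K apfu = 0.12422 × 2.65762 = 0.330.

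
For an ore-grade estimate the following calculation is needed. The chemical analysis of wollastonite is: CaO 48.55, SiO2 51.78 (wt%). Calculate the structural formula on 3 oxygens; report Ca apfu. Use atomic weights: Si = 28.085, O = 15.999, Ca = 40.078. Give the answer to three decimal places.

1.003 Ca apfu

48.55 wt% CaO ÷ 56.077 g/mol = 0.86577 mol, giving 0.86577 Ca and 0.86577 O.
51.78 wt% SiO2 ÷ 60.083 g/mol = 0.86181 mol, giving 0.86181 Si and 1.72362 O.
Oxygen sums to 2.58939; scaling by 3/2.58939 = 1.15857 puts the formula on 3 O.
Ca: 0.86577 × 1.15857 = 1.003 atoms per formula unit.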